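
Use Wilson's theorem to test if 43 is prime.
(42)! mod 43 = 42. Since 42 ≡ -1 (mod 43), 43 is prime.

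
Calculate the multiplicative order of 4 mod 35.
Powers of 4 mod 35: 4^1≡4, 4^2≡16, 4^3≡29, 4^4≡11, 4^5≡9, 4^6≡1. Order = 6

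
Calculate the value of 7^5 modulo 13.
5 = 4 + 1 (binary 101). Repeated squaring mod 13: 7^1 ≡ 7; 7^2 ≡ 7² = 49 ≡ 10; 7^4 ≡ 10² = 100 ≡ 9. Multiply: 7^5 = 7^4 × 7^1 ≡ 9 × 7 (mod 13): 9 × 7 = 63 ≡ 11. So 7^5 ≡ 11 (mod 13).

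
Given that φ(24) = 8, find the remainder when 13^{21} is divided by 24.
By Euler: 13^{8} ≡ 1 (mod 24) since gcd(13, 24) = 1. 21 = 2×8 + 5. So 13^{21} ≡ 13^{5} ≡ 13 (mod 24)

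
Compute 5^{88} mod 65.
40

Using successive squaring:
Binary expansion of 88: 1011000
Powers of 5 mod 65 (each is the square of the previous):
  5^1 ≡ 5 (mod 65)
  5^2 ≡ 5² = 25 ≡ 25 (mod 65)
  5^4 ≡ 25² = 625 ≡ 40 (mod 65)
  5^8 ≡ 40² = 1600 ≡ 40 (mod 65)
  5^16 ≡ 40² = 1600 ≡ 40 (mod 65)
  5^32 ≡ 40² = 1600 ≡ 40 (mod 65)
  5^64 ≡ 40² = 1600 ≡ 40 (mod 65)
88 = 64 + 16 + 8, so 5^88 = 5^64 × 5^16 × 5^8 ≡ 40 × 40 × 40 (mod 65)
Multiplying step by step:
  40 × 40 = 1600 ≡ 40 (mod 65)
  40 × 40 = 1600 ≡ 40 (mod 65)
Result: 5^88 ≡ 40 (mod 65)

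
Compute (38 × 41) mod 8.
6

(38 × 41) = 1558
1558 mod 8 = 6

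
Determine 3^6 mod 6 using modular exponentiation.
6 = 4 + 2 (binary 110). Repeated squaring mod 6: 3^1 ≡ 3; 3^2 ≡ 3² = 9 ≡ 3; 3^4 ≡ 3² = 9 ≡ 3. Multiply: 3^6 = 3^4 × 3^2 ≡ 3 × 3 (mod 6): 3 × 3 = 9 ≡ 3. So 3^6 ≡ 3 (mod 6).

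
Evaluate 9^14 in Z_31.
Using repeated squaring. 14 = 8 + 4 + 2 (binary 1110). Repeated squaring mod 31: 9^1 ≡ 9; 9^2 ≡ 9² = 81 ≡ 19; 9^4 ≡ 19² = 361 ≡ 20; 9^8 ≡ 20² = 400 ≡ 28. Multiply: 9^14 = 9^8 × 9^4 × 9^2 ≡ 28 × 20 × 19 (mod 31): 28 × 20 = 560 ≡ 2; 2 × 19 = 38 ≡ 7. So 9^14 ≡ 7 (mod 31).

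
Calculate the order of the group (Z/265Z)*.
208

Prime factorization: 265 = 5 × 53
Using the formula φ(n) = n × Π(1 - 1/p) for each prime factor p:
φ(265) = 265 × (1 - 1/5) × (1 - 1/53)
φ(265) = 208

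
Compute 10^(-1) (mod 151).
10^(-1) ≡ 136 (mod 151). Verification: 10 × 136 = 1360 ≡ 1 (mod 151)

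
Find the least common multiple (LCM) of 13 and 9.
117

First find GCD(13, 9) using the Euclidean algorithm:
13 = 1 × 9 + 4
9 = 2 × 4 + 1
4 = 4 × 1 + 0
GCD(13, 9) = 1

LCM formula: LCM(a, b) = (a × b) / GCD(a, b)
LCM(13, 9) = (13 × 9) / 1
LCM(13, 9) = 117 / 1
LCM(13, 9) = 117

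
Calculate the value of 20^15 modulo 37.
Using repeated squaring. 15 = 8 + 4 + 2 + 1 (binary 1111). Repeated squaring mod 37: 20^1 ≡ 20; 20^2 ≡ 20² = 400 ≡ 30; 20^4 ≡ 30² = 900 ≡ 12; 20^8 ≡ 12² = 144 ≡ 33. Multiply: 20^15 = 20^8 × 20^4 × 20^2 × 20^1 ≡ 33 × 12 × 30 × 20 (mod 37): 33 × 12 = 396 ≡ 26; 26 × 30 = 780 ≡ 3; 3 × 20 = 60 ≡ 23. So 20^15 ≡ 23 (mod 37).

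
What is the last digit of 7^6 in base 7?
7 ≡ 0 (mod 7). 6 = 4 + 2 (binary 110). Repeated squaring mod 7: 0^1 ≡ 0; 0^2 ≡ 0² = 0 ≡ 0; 0^4 ≡ 0² = 0 ≡ 0. Multiply: 7^6 ≡ 0^4 × 0^2 ≡ 0 × 0 (mod 7): 0 × 0 = 0 ≡ 0. So 7^6 ≡ 0 (mod 7).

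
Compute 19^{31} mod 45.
19

Using successive squaring:
Binary expansion of 31: 11111
Powers of 19 mod 45 (each is the square of the previous):
  19^1 ≡ 19 (mod 45)
  19^2 ≡ 19² = 361 ≡ 1 (mod 45)
  19^4 ≡ 1² = 1 ≡ 1 (mod 45)
  19^8 ≡ 1² = 1 ≡ 1 (mod 45)
  19^16 ≡ 1² = 1 ≡ 1 (mod 45)
31 = 16 + 8 + 4 + 2 + 1, so 19^31 = 19^16 × 19^8 × 19^4 × 19^2 × 19^1 ≡ 1 × 1 × 1 × 1 × 19 (mod 45)
Multiplying step by step:
  1 × 1 = 1 ≡ 1 (mod 45)
  1 × 1 = 1 ≡ 1 (mod 45)
  1 × 1 = 1 ≡ 1 (mod 45)
  1 × 19 = 19 ≡ 19 (mod 45)
Result: 19^31 ≡ 19 (mod 45)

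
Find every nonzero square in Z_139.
QRs mod 139: {1, 4, 5, 6, 7, 9, 11, 13, 16, 20, 24, 25, 28, 29, 30, 31, 34, 35, 36, 37, 38, 41, 42, 44, 45, 46, 47, 49, 51, 52, 54, 55, 57, 63, 64, 65, 66, 67, 69, 71, 77, 78, 79, 80, 81, 83, 86, 89, 91, 96, 99, 100, 106, 107, 112, 113, 116, 117, 118, 120, 121, 122, 124, 125, 127, 129, 131, 136, 137}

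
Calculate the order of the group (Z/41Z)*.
40

Prime factorization: 41 = 41
Using the formula φ(n) = n × Π(1 - 1/p) for each prime factor p:
φ(41) = 41 × (1 - 1/41)
φ(41) = 40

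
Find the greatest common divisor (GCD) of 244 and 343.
1

Using the Euclidean algorithm:
244 = 0 × 343 + 244
343 = 1 × 244 + 99
244 = 2 × 99 + 46
99 = 2 × 46 + 7
46 = 6 × 7 + 4
7 = 1 × 4 + 3
4 = 1 × 3 + 1
3 = 3 × 1 + 0

GCD(244, 343) = 1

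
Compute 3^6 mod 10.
6 = 4 + 2 (binary 110). Repeated squaring mod 10: 3^1 ≡ 3; 3^2 ≡ 3² = 9 ≡ 9; 3^4 ≡ 9² = 81 ≡ 1. Multiply: 3^6 = 3^4 × 3^2 ≡ 1 × 9 (mod 10): 1 × 9 = 9 ≡ 9. So 3^6 ≡ 9 (mod 10).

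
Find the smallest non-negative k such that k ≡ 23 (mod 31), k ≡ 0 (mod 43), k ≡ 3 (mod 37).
42183

Using the Chinese Remainder Theorem:
M = product of moduli = 49321
For equation 1: M_1 = 1591, 1591 ≡ 10 (mod 31), inverse of 1591 mod 31 is 28 (check: 10 × 28 = 280 ≡ 1 (mod 31))
For equation 2: M_2 = 1147, 1147 ≡ 29 (mod 43), inverse of 1147 mod 43 is 3 (check: 29 × 3 = 87 ≡ 1 (mod 43))
For equation 3: M_3 = 1333, 1333 ≡ 1 (mod 37), inverse of 1333 mod 37 is 1 (check: 1 × 1 = 1 ≡ 1 (mod 37))
Combine: k ≡ Σ r_i×M_i×(M_i⁻¹ mod m_i) = 23×1591×28 + 0×1147×3 + 3×1333×1 = 1024604 + 0 + 3999 = 1028603
1028603 mod 49321 = 42183
k ≡ 42183 (mod 49321)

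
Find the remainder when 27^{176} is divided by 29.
By Fermat: 27^{28} ≡ 1 (mod 29). 176 = 6×28 + 8. So 27^{176} ≡ 27^{8} ≡ 24 (mod 29)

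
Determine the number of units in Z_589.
540

Prime factorization: 589 = 19 × 31
Using the formula φ(n) = n × Π(1 - 1/p) for each prime factor p:
φ(589) = 589 × (1 - 1/19) × (1 - 1/31)
φ(589) = 540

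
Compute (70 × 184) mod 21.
7

(70 × 184) = 12880
12880 mod 21 = 7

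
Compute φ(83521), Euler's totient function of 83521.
78608

Prime factorization: 83521 = 17^4
Using the formula φ(n) = n × Π(1 - 1/p) for each prime factor p:
φ(83521) = 83521 × (1 - 1/17)
φ(83521) = 78608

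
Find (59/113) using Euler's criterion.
(59/113) = 59^{56} mod 113 = -1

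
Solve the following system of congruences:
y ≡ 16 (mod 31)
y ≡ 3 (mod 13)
16

Using the Chinese Remainder Theorem:
M = product of moduli = 403
For equation 1: M_1 = 13, 13 ≡ 13 (mod 31), inverse of 13 mod 31 is 12 (check: 13 × 12 = 156 ≡ 1 (mod 31))
For equation 2: M_2 = 31, 31 ≡ 5 (mod 13), inverse of 31 mod 13 is 8 (check: 5 × 8 = 40 ≡ 1 (mod 13))
Combine: y ≡ Σ r_i×M_i×(M_i⁻¹ mod m_i) = 16×13×12 + 3×31×8 = 2496 + 744 = 3240
3240 mod 403 = 16
y ≡ 16 (mod 403)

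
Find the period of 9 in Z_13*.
Powers of 9 mod 13: 9^1≡9, 9^2≡3, 9^3≡1. Order = 3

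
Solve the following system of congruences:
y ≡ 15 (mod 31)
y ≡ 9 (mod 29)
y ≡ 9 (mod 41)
10710

Using the Chinese Remainder Theorem:
M = product of moduli = 36859
For equation 1: M_1 = 1189, 1189 ≡ 11 (mod 31), inverse of 1189 mod 31 is 17 (check: 11 × 17 = 187 ≡ 1 (mod 31))
For equation 2: M_2 = 1271, 1271 ≡ 24 (mod 29), inverse of 1271 mod 29 is 23 (check: 24 × 23 = 552 ≡ 1 (mod 29))
For equation 3: M_3 = 899, 899 ≡ 38 (mod 41), inverse of 899 mod 41 is 27 (check: 38 × 27 = 1026 ≡ 1 (mod 41))
Combine: y ≡ Σ r_i×M_i×(M_i⁻¹ mod m_i) = 15×1189×17 + 9×1271×23 + 9×899×27 = 303195 + 263097 + 218457 = 784749
784749 mod 36859 = 10710
y ≡ 10710 (mod 36859)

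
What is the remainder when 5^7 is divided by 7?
7 = 4 + 2 + 1 (binary 111). Repeated squaring mod 7: 5^1 ≡ 5; 5^2 ≡ 5² = 25 ≡ 4; 5^4 ≡ 4² = 16 ≡ 2. Multiply: 5^7 = 5^4 × 5^2 × 5^1 ≡ 2 × 4 × 5 (mod 7): 2 × 4 = 8 ≡ 1; 1 × 5 = 5 ≡ 5. So 5^7 ≡ 5 (mod 7).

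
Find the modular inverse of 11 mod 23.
11^(-1) ≡ 21 (mod 23). Verification: 11 × 21 = 231 ≡ 1 (mod 23)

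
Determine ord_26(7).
Powers of 7 mod 26: 7^1≡7, 7^2≡23, 7^3≡5, 7^4≡9, 7^5≡11, 7^6≡25, 7^7≡19, 7^8≡3, 7^9≡21, 7^10≡17, 7^11≡15, 7^12≡1. Order = 12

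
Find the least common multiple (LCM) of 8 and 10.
40

First find GCD(8, 10) using the Euclidean algorithm:
8 = 0 × 10 + 8
10 = 1 × 8 + 2
8 = 4 × 2 + 0
GCD(8, 10) = 2

LCM formula: LCM(a, b) = (a × b) / GCD(a, b)
LCM(8, 10) = (8 × 10) / 2
LCM(8, 10) = 80 / 2
LCM(8, 10) = 40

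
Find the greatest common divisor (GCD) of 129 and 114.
3

Using the Euclidean algorithm:
129 = 1 × 114 + 15
114 = 7 × 15 + 9
15 = 1 × 9 + 6
9 = 1 × 6 + 3
6 = 2 × 3 + 0

GCD(129, 114) = 3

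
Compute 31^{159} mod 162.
19

Using successive squaring:
Binary expansion of 159: 10011111
Powers of 31 mod 162 (each is the square of the previous):
  31^1 ≡ 31 (mod 162)
  31^2 ≡ 31² = 961 ≡ 151 (mod 162)
  31^4 ≡ 151² = 22801 ≡ 121 (mod 162)
  31^8 ≡ 121² = 14641 ≡ 61 (mod 162)
  31^16 ≡ 61² = 3721 ≡ 157 (mod 162)
  31^32 ≡ 157² = 24649 ≡ 25 (mod 162)
  31^64 ≡ 25² = 625 ≡ 139 (mod 162)
  31^128 ≡ 139² = 19321 ≡ 43 (mod 162)
159 = 128 + 16 + 8 + 4 + 2 + 1, so 31^159 = 31^128 × 31^16 × 31^8 × 31^4 × 31^2 × 31^1 ≡ 43 × 157 × 61 × 121 × 151 × 31 (mod 162)
Multiplying step by step:
  43 × 157 = 6751 ≡ 109 (mod 162)
  109 × 61 = 6649 ≡ 7 (mod 162)
  7 × 121 = 847 ≡ 37 (mod 162)
  37 × 151 = 5587 ≡ 79 (mod 162)
  79 × 31 = 2449 ≡ 19 (mod 162)
Result: 31^159 ≡ 19 (mod 162)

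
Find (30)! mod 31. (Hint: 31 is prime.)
By Wilson's theorem, (30)! ≡ -1 ≡ 30 (mod 31)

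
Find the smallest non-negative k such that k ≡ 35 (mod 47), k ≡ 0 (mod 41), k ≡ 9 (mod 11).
3936

Using the Chinese Remainder Theorem:
M = product of moduli = 21197
For equation 1: M_1 = 451, 451 ≡ 28 (mod 47), inverse of 451 mod 47 is 42 (check: 28 × 42 = 1176 ≡ 1 (mod 47))
For equation 2: M_2 = 517, 517 ≡ 25 (mod 41), inverse of 517 mod 41 is 23 (check: 25 × 23 = 575 ≡ 1 (mod 41))
For equation 3: M_3 = 1927, 1927 ≡ 2 (mod 11), inverse of 1927 mod 11 is 6 (check: 2 × 6 = 12 ≡ 1 (mod 11))
Combine: k ≡ Σ r_i×M_i×(M_i⁻¹ mod m_i) = 35×451×42 + 0×517×23 + 9×1927×6 = 662970 + 0 + 104058 = 767028
767028 mod 21197 = 3936
k ≡ 3936 (mod 21197)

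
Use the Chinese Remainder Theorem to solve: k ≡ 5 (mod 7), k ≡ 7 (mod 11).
M = 7 × 11 = 77. M₁ = 11, y₁ ≡ 2 (mod 7). M₂ = 7, y₂ ≡ 8 (mod 11). k = 5×11×2 + 7×7×8 ≡ 40 (mod 77)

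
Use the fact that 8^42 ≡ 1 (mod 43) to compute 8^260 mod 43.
By Fermat: 8^{42} ≡ 1 (mod 43). 260 ≡ 8 (mod 42). So 8^{260} ≡ 8^{8} ≡ 35 (mod 43)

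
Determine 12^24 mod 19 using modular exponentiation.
Using Fermat: 12^{18} ≡ 1 (mod 19). 24 ≡ 6 (mod 18). So 12^{24} ≡ 12^{6} ≡ 1 (mod 19)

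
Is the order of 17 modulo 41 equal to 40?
Yes, ord_41(17) = 40.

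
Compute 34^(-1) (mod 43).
19

Using Extended Euclidean Algorithm:
gcd(34, 43) = 1
Bezout coefficients: 34 × 19 + 43 × -15 = 1
So 34 × 19 ≡ 1 (mod 43)
The inverse is 19 mod 43 = 19
Verification: 34 × 19 = 646 = 15 × 43 + 1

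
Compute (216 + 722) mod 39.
2

(216 + 722) = 938
938 mod 39 = 2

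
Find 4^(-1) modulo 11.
3

Using Extended Euclidean Algorithm:
gcd(4, 11) = 1
Bezout coefficients: 4 × 3 + 11 × -1 = 1
So 4 × 3 ≡ 1 (mod 11)
The inverse is 3 mod 11 = 3
Verification: 4 × 3 = 12 = 1 × 11 + 1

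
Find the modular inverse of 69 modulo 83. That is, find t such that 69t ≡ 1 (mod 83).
77

Using Extended Euclidean Algorithm:
gcd(69, 83) = 1
Bezout coefficients: 69 × -6 + 83 × 5 = 1
So 69 × -6 ≡ 1 (mod 83)
The inverse is -6 mod 83 = 77
Verification: 69 × 77 = 5313 = 64 × 83 + 1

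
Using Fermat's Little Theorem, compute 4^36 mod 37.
By Fermat's Little Theorem, 4^{36} ≡ 1 (mod 37) since 37 is prime and gcd(4, 37) = 1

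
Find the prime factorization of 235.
5 × 47

Divide by primes starting from smallest:
235 ÷ 5 = 47
47 ÷ 47 = 1

235 = 5 × 47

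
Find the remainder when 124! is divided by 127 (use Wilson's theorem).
(126)! = (124)! × (125) × (126) ≡ -1 (mod 127). So (124)! ≡ -1 × [(126)(125)]^(-1) ≡ 63 (mod 127)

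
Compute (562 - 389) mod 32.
13

(562 - 389) = 173
173 mod 32 = 13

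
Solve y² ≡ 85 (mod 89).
The square roots of 85 mod 89 are 68 and 21. Verify: 68² = 4624 ≡ 85 (mod 89)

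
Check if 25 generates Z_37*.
p - 1 = 36 has prime divisors 2, 3. Check 25^(36/q) mod 37 for each: 25^(36/2) = 25^18 ≡ 1, 25^(36/3) = 25^12 ≡ 26 (mod 37). Since 25^18 ≡ 1 (mod 37), the order of 25 divides 18 (in fact the order is 18) ≠ 36, so it is not a primitive root.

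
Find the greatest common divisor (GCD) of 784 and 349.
1

Using the Euclidean algorithm:
784 = 2 × 349 + 86
349 = 4 × 86 + 5
86 = 17 × 5 + 1
5 = 5 × 1 + 0

GCD(784, 349) = 1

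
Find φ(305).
240

Prime factorization: 305 = 5 × 61
Using the formula φ(n) = n × Π(1 - 1/p) for each prime factor p:
φ(305) = 305 × (1 - 1/5) × (1 - 1/61)
φ(305) = 240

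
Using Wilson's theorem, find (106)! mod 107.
By Wilson's theorem, (106)! ≡ -1 ≡ 106 (mod 107)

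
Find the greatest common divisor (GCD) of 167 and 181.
1

Using the Euclidean algorithm:
167 = 0 × 181 + 167
181 = 1 × 167 + 14
167 = 11 × 14 + 13
14 = 1 × 13 + 1
13 = 13 × 1 + 0

GCD(167, 181) = 1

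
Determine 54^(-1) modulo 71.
54^(-1) ≡ 25 (mod 71). Verification: 54 × 25 = 1350 ≡ 1 (mod 71)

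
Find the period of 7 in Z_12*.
Powers of 7 mod 12: 7^1≡7, 7^2≡1. Order = 2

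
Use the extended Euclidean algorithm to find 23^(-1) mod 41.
Extended GCD: 23(-16) + 41(9) = 1. So 23^(-1) ≡ 25 ≡ 25 (mod 41). Verify: 23 × 25 = 575 ≡ 1 (mod 41)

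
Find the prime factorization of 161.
7 × 23

Divide by primes starting from smallest:
161 ÷ 7 = 23
23 ÷ 23 = 1

161 = 7 × 23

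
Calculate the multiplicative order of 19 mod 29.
Powers of 19 mod 29: 19^1≡19, 19^2≡13, 19^3≡15, 19^4≡24, 19^5≡21, 19^6≡22, 19^7≡12, 19^8≡25, 19^9≡11, 19^10≡6, 19^11≡27, 19^12≡20, 19^13≡3, 19^14≡28, 19^15≡10, 19^16≡16, 19^17≡14, 19^18≡5, 19^19≡8, 19^20≡7, 19^21≡17, 19^22≡4, 19^23≡18, 19^24≡23, 19^25≡2, 19^26≡9, 19^27≡26, 19^28≡1. Order = 28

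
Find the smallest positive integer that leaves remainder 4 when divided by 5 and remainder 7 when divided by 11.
M = 5 × 11 = 55. M₁ = 11, y₁ ≡ 1 (mod 5). M₂ = 5, y₂ ≡ 9 (mod 11). z = 4×11×1 + 7×5×9 ≡ 29 (mod 55). The smallest positive such number is 29.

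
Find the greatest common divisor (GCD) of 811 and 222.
1

Using the Euclidean algorithm:
811 = 3 × 222 + 145
222 = 1 × 145 + 77
145 = 1 × 77 + 68
77 = 1 × 68 + 9
68 = 7 × 9 + 5
9 = 1 × 5 + 4
5 = 1 × 4 + 1
4 = 4 × 1 + 0

GCD(811, 222) = 1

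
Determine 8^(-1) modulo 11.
8^(-1) ≡ 7 (mod 11). Verification: 8 × 7 = 56 ≡ 1 (mod 11)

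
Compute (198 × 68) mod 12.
0

(198 × 68) = 13464
13464 mod 12 = 0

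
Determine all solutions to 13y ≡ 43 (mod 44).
27

Since gcd(13, 44) = 1 divides 43, a solution exists.
Multiply both sides by the inverse of 13 mod 44:
  13^(-1) mod 44 = 17
  x ≡ 17 × 43 ≡ 731 ≡ 27 (mod 44)
Verification: 13 × 27 = 351 = 7 × 44 + 43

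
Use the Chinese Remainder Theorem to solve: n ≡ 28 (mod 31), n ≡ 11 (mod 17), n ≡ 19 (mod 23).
8460

Using the Chinese Remainder Theorem:
M = product of moduli = 12121
For equation 1: M_1 = 391, 391 ≡ 19 (mod 31), inverse of 391 mod 31 is 18 (check: 19 × 18 = 342 ≡ 1 (mod 31))
For equation 2: M_2 = 713, 713 ≡ 16 (mod 17), inverse of 713 mod 17 is 16 (check: 16 × 16 = 256 ≡ 1 (mod 17))
For equation 3: M_3 = 527, 527 ≡ 21 (mod 23), inverse of 527 mod 23 is 11 (check: 21 × 11 = 231 ≡ 1 (mod 23))
Combine: n ≡ Σ r_i×M_i×(M_i⁻¹ mod m_i) = 28×391×18 + 11×713×16 + 19×527×11 = 197064 + 125488 + 110143 = 432695
432695 mod 12121 = 8460
n ≡ 8460 (mod 12121)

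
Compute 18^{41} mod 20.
8

Using successive squaring:
Binary expansion of 41: 101001
Powers of 18 mod 20 (each is the square of the previous):
  18^1 ≡ 18 (mod 20)
  18^2 ≡ 18² = 324 ≡ 4 (mod 20)
  18^4 ≡ 4² = 16 ≡ 16 (mod 20)
  18^8 ≡ 16² = 256 ≡ 16 (mod 20)
  18^16 ≡ 16² = 256 ≡ 16 (mod 20)
  18^32 ≡ 16² = 256 ≡ 16 (mod 20)
41 = 32 + 8 + 1, so 18^41 = 18^32 × 18^8 × 18^1 ≡ 16 × 16 × 18 (mod 20)
Multiplying step by step:
  16 × 16 = 256 ≡ 16 (mod 20)
  16 × 18 = 288 ≡ 8 (mod 20)
Result: 18^41 ≡ 8 (mod 20)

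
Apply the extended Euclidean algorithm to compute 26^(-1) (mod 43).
Extended GCD: 26(5) + 43(-3) = 1. So 26^(-1) ≡ 5 ≡ 5 (mod 43). Verify: 26 × 5 = 130 ≡ 1 (mod 43)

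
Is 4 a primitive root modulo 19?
No

To verify, check if 4^(18/q) ≢ 1 (mod 19) for each prime divisor q of 18
Divisors of 18 = 18: [1, 2, 3, 6, 9, 18]
  4^(18/2) = 4^9 ≡ 1 (mod 19)
  4^(18/3) = 4^6 ≡ 11 (mod 19)
Conclusion: 4 is not a primitive root modulo 19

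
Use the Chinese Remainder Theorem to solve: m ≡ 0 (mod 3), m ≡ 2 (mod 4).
M = 3 × 4 = 12. M₁ = 4, y₁ ≡ 1 (mod 3). M₂ = 3, y₂ ≡ 3 (mod 4). m = 0×4×1 + 2×3×3 ≡ 6 (mod 12)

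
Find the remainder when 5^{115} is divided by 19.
By Fermat: 5^{18} ≡ 1 (mod 19). 115 = 6×18 + 7. So 5^{115} ≡ 5^{7} ≡ 16 (mod 19)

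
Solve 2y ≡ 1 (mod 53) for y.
27

Using Extended Euclidean Algorithm:
gcd(2, 53) = 1
Bezout coefficients: 2 × -26 + 53 × 1 = 1
So 2 × -26 ≡ 1 (mod 53)
The inverse is -26 mod 53 = 27
Verification: 2 × 27 = 54 = 1 × 53 + 1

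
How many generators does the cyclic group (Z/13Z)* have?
4

The number of primitive roots modulo p is φ(p-1) = φ(12)
φ(12) = 4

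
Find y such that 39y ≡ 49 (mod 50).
41

Since gcd(39, 50) = 1 divides 49, a solution exists.
Multiply both sides by the inverse of 39 mod 50:
  39^(-1) mod 50 = 9
  x ≡ 9 × 49 ≡ 441 ≡ 41 (mod 50)
Verification: 39 × 41 = 1599 = 31 × 50 + 49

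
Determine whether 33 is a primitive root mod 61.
p - 1 = 60 has prime divisors 2, 3, 5. Check 33^(60/q) mod 61 for each: 33^(60/2) = 33^30 ≡ 60, 33^(60/3) = 33^20 ≡ 1, 33^(60/5) = 33^12 ≡ 9 (mod 61). Since 33^20 ≡ 1 (mod 61), the order of 33 divides 20 (in fact the order is 20) ≠ 60, so it is not a primitive root.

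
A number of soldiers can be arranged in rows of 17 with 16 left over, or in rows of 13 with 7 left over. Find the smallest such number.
M = 17 × 13 = 221. M₁ = 13, y₁ ≡ 4 (mod 17). M₂ = 17, y₂ ≡ 10 (mod 13). x = 16×13×4 + 7×17×10 ≡ 33 (mod 221). The smallest positive such number is 33.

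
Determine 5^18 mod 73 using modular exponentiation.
Using repeated squaring. 18 = 16 + 2 (binary 10010). Repeated squaring mod 73: 5^1 ≡ 5; 5^2 ≡ 5² = 25 ≡ 25; 5^4 ≡ 25² = 625 ≡ 41; 5^8 ≡ 41² = 1681 ≡ 2; 5^16 ≡ 2² = 4 ≡ 4. Multiply: 5^18 = 5^16 × 5^2 ≡ 4 × 25 (mod 73): 4 × 25 = 100 ≡ 27. So 5^18 ≡ 27 (mod 73).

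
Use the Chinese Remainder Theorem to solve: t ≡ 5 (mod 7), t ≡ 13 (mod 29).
M = 7 × 29 = 203. M₁ = 29, y₁ ≡ 1 (mod 7). M₂ = 7, y₂ ≡ 25 (mod 29). t = 5×29×1 + 13×7×25 ≡ 187 (mod 203)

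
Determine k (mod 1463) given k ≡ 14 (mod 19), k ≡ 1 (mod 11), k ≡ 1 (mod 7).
1002

Using the Chinese Remainder Theorem:
M = product of moduli = 1463
For equation 1: M_1 = 77, 77 ≡ 1 (mod 19), inverse of 77 mod 19 is 1 (check: 1 × 1 = 1 ≡ 1 (mod 19))
For equation 2: M_2 = 133, 133 ≡ 1 (mod 11), inverse of 133 mod 11 is 1 (check: 1 × 1 = 1 ≡ 1 (mod 11))
For equation 3: M_3 = 209, 209 ≡ 6 (mod 7), inverse of 209 mod 7 is 6 (check: 6 × 6 = 36 ≡ 1 (mod 7))
Combine: k ≡ Σ r_i×M_i×(M_i⁻¹ mod m_i) = 14×77×1 + 1×133×1 + 1×209×6 = 1078 + 133 + 1254 = 2465
2465 mod 1463 = 1002
k ≡ 1002 (mod 1463)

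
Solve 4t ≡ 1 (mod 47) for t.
12

Using Extended Euclidean Algorithm:
gcd(4, 47) = 1
Bezout coefficients: 4 × 12 + 47 × -1 = 1
So 4 × 12 ≡ 1 (mod 47)
The inverse is 12 mod 47 = 12
Verification: 4 × 12 = 48 = 1 × 47 + 1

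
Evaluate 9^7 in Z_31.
7 = 4 + 2 + 1 (binary 111). Repeated squaring mod 31: 9^1 ≡ 9; 9^2 ≡ 9² = 81 ≡ 19; 9^4 ≡ 19² = 361 ≡ 20. Multiply: 9^7 = 9^4 × 9^2 × 9^1 ≡ 20 × 19 × 9 (mod 31): 20 × 19 = 380 ≡ 8; 8 × 9 = 72 ≡ 10. So 9^7 ≡ 10 (mod 31).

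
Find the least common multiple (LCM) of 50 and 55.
550

First find GCD(50, 55) using the Euclidean algorithm:
50 = 0 × 55 + 50
55 = 1 × 50 + 5
50 = 10 × 5 + 0
GCD(50, 55) = 5

LCM formula: LCM(a, b) = (a × b) / GCD(a, b)
LCM(50, 55) = (50 × 55) / 5
LCM(50, 55) = 2750 / 5
LCM(50, 55) = 550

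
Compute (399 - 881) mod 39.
25

(399 - 881) = -482
-482 mod 39 = 25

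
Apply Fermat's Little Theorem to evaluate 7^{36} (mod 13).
1

By Fermat's Little Theorem, a^(p-1) ≡ 1 (mod p) for prime p and gcd(a, p) = 1
Here p = 13, so 7^12 ≡ 1 (mod 13)
We can reduce the exponent: 36 mod 12 = 0
So 7^36 ≡ 7^0 (mod 13)
Computing: 7^0 mod 13 = 1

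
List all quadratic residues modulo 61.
QRs mod 61: {1, 3, 4, 5, 9, 12, 13, 14, 15, 16, 19, 20, 22, 25, 27, 34, 36, 39, 41, 42, 45, 46, 47, 48, 49, 52, 56, 57, 58, 60}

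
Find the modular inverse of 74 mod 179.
74^(-1) ≡ 75 (mod 179). Verification: 74 × 75 = 5550 ≡ 1 (mod 179)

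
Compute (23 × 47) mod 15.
1

(23 × 47) = 1081
1081 mod 15 = 1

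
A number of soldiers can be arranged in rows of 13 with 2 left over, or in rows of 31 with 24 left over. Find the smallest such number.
M = 13 × 31 = 403. M₁ = 31, y₁ ≡ 8 (mod 13). M₂ = 13, y₂ ≡ 12 (mod 31). t = 2×31×8 + 24×13×12 ≡ 210 (mod 403). The smallest positive such number is 210.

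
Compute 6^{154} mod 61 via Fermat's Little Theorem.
46

By Fermat's Little Theorem, a^(p-1) ≡ 1 (mod p) for prime p and gcd(a, p) = 1
Here p = 61, so 6^60 ≡ 1 (mod 61)
We can reduce the exponent: 154 mod 60 = 34
So 6^154 ≡ 6^34 (mod 61)
Computing: 6^34 mod 61 = 46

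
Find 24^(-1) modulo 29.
23

Using Extended Euclidean Algorithm:
gcd(24, 29) = 1
Bezout coefficients: 24 × -6 + 29 × 5 = 1
So 24 × -6 ≡ 1 (mod 29)
The inverse is -6 mod 29 = 23
Verification: 24 × 23 = 552 = 19 × 29 + 1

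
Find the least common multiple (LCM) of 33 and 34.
1122

First find GCD(33, 34) using the Euclidean algorithm:
33 = 0 × 34 + 33
34 = 1 × 33 + 1
33 = 33 × 1 + 0
GCD(33, 34) = 1

LCM formula: LCM(a, b) = (a × b) / GCD(a, b)
LCM(33, 34) = (33 × 34) / 1
LCM(33, 34) = 1122 / 1
LCM(33, 34) = 1122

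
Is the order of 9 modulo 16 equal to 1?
No, the actual order is 2, not 1.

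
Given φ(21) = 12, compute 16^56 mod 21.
By Euler: 16^{12} ≡ 1 (mod 21) since gcd(16, 21) = 1. 56 = 4×12 + 8. So 16^{56} ≡ 16^{8} ≡ 4 (mod 21)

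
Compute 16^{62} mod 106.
46

Using successive squaring:
Binary expansion of 62: 111110
Powers of 16 mod 106 (each is the square of the previous):
  16^1 ≡ 16 (mod 106)
  16^2 ≡ 16² = 256 ≡ 44 (mod 106)
  16^4 ≡ 44² = 1936 ≡ 28 (mod 106)
  16^8 ≡ 28² = 784 ≡ 42 (mod 106)
  16^16 ≡ 42² = 1764 ≡ 68 (mod 106)
  16^32 ≡ 68² = 4624 ≡ 66 (mod 106)
62 = 32 + 16 + 8 + 4 + 2, so 16^62 = 16^32 × 16^16 × 16^8 × 16^4 × 16^2 ≡ 66 × 68 × 42 × 28 × 44 (mod 106)
Multiplying step by step:
  66 × 68 = 4488 ≡ 36 (mod 106)
  36 × 42 = 1512 ≡ 28 (mod 106)
  28 × 28 = 784 ≡ 42 (mod 106)
  42 × 44 = 1848 ≡ 46 (mod 106)
Result: 16^62 ≡ 46 (mod 106)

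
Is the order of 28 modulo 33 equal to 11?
No, the actual order is 10, not 11.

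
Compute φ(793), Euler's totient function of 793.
720

Prime factorization: 793 = 13 × 61
Using the formula φ(n) = n × Π(1 - 1/p) for each prime factor p:
φ(793) = 793 × (1 - 1/13) × (1 - 1/61)
φ(793) = 720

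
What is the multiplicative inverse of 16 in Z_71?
40

Using Extended Euclidean Algorithm:
gcd(16, 71) = 1
Bezout coefficients: 16 × -31 + 71 × 7 = 1
So 16 × -31 ≡ 1 (mod 71)
The inverse is -31 mod 71 = 40
Verification: 16 × 40 = 640 = 9 × 71 + 1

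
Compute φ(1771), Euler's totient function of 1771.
1320

Prime factorization: 1771 = 7 × 11 × 23
Using the formula φ(n) = n × Π(1 - 1/p) for each prime factor p:
φ(1771) = 1771 × (1 - 1/7) × (1 - 1/11) × (1 - 1/23)
φ(1771) = 1320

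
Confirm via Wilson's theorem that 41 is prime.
(40)! mod 41 = 40. Since this equals -1 (mod 41), Wilson confirms 41 is prime.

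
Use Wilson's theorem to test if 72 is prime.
(71)! mod 72 = 0. Since 0 ≢ -1 (mod 72), 72 is not prime.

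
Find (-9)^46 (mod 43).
Using Fermat: (-9)^{42} ≡ 1 (mod 43). 46 ≡ 4 (mod 42). So (-9)^{46} ≡ (-9)^{4} ≡ 25 (mod 43)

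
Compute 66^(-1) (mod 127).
66^(-1) ≡ 102 (mod 127). Verification: 66 × 102 = 6732 ≡ 1 (mod 127)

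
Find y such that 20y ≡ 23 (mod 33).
16

Since gcd(20, 33) = 1 divides 23, a solution exists.
Multiply both sides by the inverse of 20 mod 33:
  20^(-1) mod 33 = 5
  x ≡ 5 × 23 ≡ 115 ≡ 16 (mod 33)
Verification: 20 × 16 = 320 = 9 × 33 + 23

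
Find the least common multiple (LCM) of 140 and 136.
4760

First find GCD(140, 136) using the Euclidean algorithm:
140 = 1 × 136 + 4
136 = 34 × 4 + 0
GCD(140, 136) = 4

LCM formula: LCM(a, b) = (a × b) / GCD(a, b)
LCM(140, 136) = (140 × 136) / 4
LCM(140, 136) = 19040 / 4
LCM(140, 136) = 4760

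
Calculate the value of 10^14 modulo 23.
Using repeated squaring. 14 = 8 + 4 + 2 (binary 1110). Repeated squaring mod 23: 10^1 ≡ 10; 10^2 ≡ 10² = 100 ≡ 8; 10^4 ≡ 8² = 64 ≡ 18; 10^8 ≡ 18² = 324 ≡ 2. Multiply: 10^14 = 10^8 × 10^4 × 10^2 ≡ 2 × 18 × 8 (mod 23): 2 × 18 = 36 ≡ 13; 13 × 8 = 104 ≡ 12. So 10^14 ≡ 12 (mod 23).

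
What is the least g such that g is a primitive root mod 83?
p - 1 = 82 has prime divisors 2, 41. h is a primitive root mod 83 iff h^(82/q) ≢ 1 (mod 83) for each such q.
h = 2: 2^41 ≡ 82, 2^2 ≡ 4 (mod 83); none is 1, so 2 has order 82 and is a primitive root.
The smallest primitive root mod 83 is g = 2.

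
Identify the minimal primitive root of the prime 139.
p - 1 = 138 has prime divisors 2, 3, 23. h is a primitive root mod 139 iff h^(138/q) ≢ 1 (mod 139) for each such q.
h = 2: 2^69 ≡ 138, 2^46 ≡ 96, 2^6 ≡ 64 (mod 139); none is 1, so 2 has order 138 and is a primitive root.
The smallest primitive root mod 139 is g = 2.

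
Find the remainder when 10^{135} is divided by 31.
By Fermat: 10^{30} ≡ 1 (mod 31). 135 = 4×30 + 15. So 10^{135} ≡ 10^{15} ≡ 1 (mod 31)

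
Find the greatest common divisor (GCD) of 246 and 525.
3

Using the Euclidean algorithm:
246 = 0 × 525 + 246
525 = 2 × 246 + 33
246 = 7 × 33 + 15
33 = 2 × 15 + 3
15 = 5 × 3 + 0

GCD(246, 525) = 3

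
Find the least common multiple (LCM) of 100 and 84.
2100

First find GCD(100, 84) using the Euclidean algorithm:
100 = 1 × 84 + 16
84 = 5 × 16 + 4
16 = 4 × 4 + 0
GCD(100, 84) = 4

LCM formula: LCM(a, b) = (a × b) / GCD(a, b)
LCM(100, 84) = (100 × 84) / 4
LCM(100, 84) = 8400 / 4
LCM(100, 84) = 2100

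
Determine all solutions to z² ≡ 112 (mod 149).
The square roots of 112 mod 149 are 75 and 74. Verify: 75² = 5625 ≡ 112 (mod 149)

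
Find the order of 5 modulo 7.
Powers of 5 mod 7: 5^1≡5, 5^2≡4, 5^3≡6, 5^4≡2, 5^5≡3, 5^6≡1. Order = 6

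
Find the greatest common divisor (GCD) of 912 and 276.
12

Using the Euclidean algorithm:
912 = 3 × 276 + 84
276 = 3 × 84 + 24
84 = 3 × 24 + 12
24 = 2 × 12 + 0

GCD(912, 276) = 12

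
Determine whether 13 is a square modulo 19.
By Euler's criterion: 13^{9} ≡ 18 (mod 19). Since this equals -1 (≡ 18), 13 is not a QR.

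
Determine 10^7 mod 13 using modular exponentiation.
7 = 4 + 2 + 1 (binary 111). Repeated squaring mod 13: 10^1 ≡ 10; 10^2 ≡ 10² = 100 ≡ 9; 10^4 ≡ 9² = 81 ≡ 3. Multiply: 10^7 = 10^4 × 10^2 × 10^1 ≡ 3 × 9 × 10 (mod 13): 3 × 9 = 27 ≡ 1; 1 × 10 = 10 ≡ 10. So 10^7 ≡ 10 (mod 13).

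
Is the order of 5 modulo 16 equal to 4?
Yes, ord_16(5) = 4.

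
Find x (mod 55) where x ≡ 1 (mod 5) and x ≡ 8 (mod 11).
M = 5 × 11 = 55. M₁ = 11, y₁ ≡ 1 (mod 5). M₂ = 5, y₂ ≡ 9 (mod 11). x = 1×11×1 + 8×5×9 ≡ 41 (mod 55)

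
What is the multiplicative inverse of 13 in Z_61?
13^(-1) ≡ 47 (mod 61). Verification: 13 × 47 = 611 ≡ 1 (mod 61)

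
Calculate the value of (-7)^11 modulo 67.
Using repeated squaring. (-7) ≡ 60 (mod 67). 11 = 8 + 2 + 1 (binary 1011). Repeated squaring mod 67: 60^1 ≡ 60; 60^2 ≡ 60² = 3600 ≡ 49; 60^4 ≡ 49² = 2401 ≡ 56; 60^8 ≡ 56² = 3136 ≡ 54. Multiply: (-7)^11 ≡ 60^8 × 60^2 × 60^1 ≡ 54 × 49 × 60 (mod 67): 54 × 49 = 2646 ≡ 33; 33 × 60 = 1980 ≡ 37. So (-7)^11 ≡ 37 (mod 67).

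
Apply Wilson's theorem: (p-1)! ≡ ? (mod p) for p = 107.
By Wilson's theorem, (106)! ≡ -1 ≡ 106 (mod 107)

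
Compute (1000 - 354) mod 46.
2

(1000 - 354) = 646
646 mod 46 = 2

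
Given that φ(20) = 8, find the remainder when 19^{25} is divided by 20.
By Euler: 19^{8} ≡ 1 (mod 20) since gcd(19, 20) = 1. 25 = 3×8 + 1. So 19^{25} ≡ 19^{1} ≡ 19 (mod 20)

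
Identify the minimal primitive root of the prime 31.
p - 1 = 30 has prime divisors 2, 3, 5. h is a primitive root mod 31 iff h^(30/q) ≢ 1 (mod 31) for each such q.
h = 2: 2^15 ≡ 1, 2^10 ≡ 1, 2^6 ≡ 2 (mod 31); 2^15 ≡ 1, so not a primitive root.
h = 3: 3^15 ≡ 30, 3^10 ≡ 25, 3^6 ≡ 16 (mod 31); none is 1, so 3 has order 30 and is a primitive root.
The smallest primitive root mod 31 is g = 3.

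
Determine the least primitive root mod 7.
p - 1 = 6 has prime divisors 2, 3. h is a primitive root mod 7 iff h^(6/q) ≢ 1 (mod 7) for each such q.
h = 2: 2^3 ≡ 1, 2^2 ≡ 4 (mod 7); 2^3 ≡ 1, so not a primitive root.
h = 3: 3^3 ≡ 6, 3^2 ≡ 2 (mod 7); none is 1, so 3 has order 6 and is a primitive root.
The smallest primitive root mod 7 is g = 3.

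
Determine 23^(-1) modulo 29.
23^(-1) ≡ 24 (mod 29). Verification: 23 × 24 = 552 ≡ 1 (mod 29)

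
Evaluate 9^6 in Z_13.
6 = 4 + 2 (binary 110). Repeated squaring mod 13: 9^1 ≡ 9; 9^2 ≡ 9² = 81 ≡ 3; 9^4 ≡ 3² = 9 ≡ 9. Multiply: 9^6 = 9^4 × 9^2 ≡ 9 × 3 (mod 13): 9 × 3 = 27 ≡ 1. So 9^6 ≡ 1 (mod 13).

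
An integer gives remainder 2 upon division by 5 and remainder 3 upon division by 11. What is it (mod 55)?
M = 5 × 11 = 55. M₁ = 11, y₁ ≡ 1 (mod 5). M₂ = 5, y₂ ≡ 9 (mod 11). k = 2×11×1 + 3×5×9 ≡ 47 (mod 55). The smallest positive such number is 47.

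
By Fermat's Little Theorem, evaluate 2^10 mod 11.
By Fermat's Little Theorem, 2^{10} ≡ 1 (mod 11) since 11 is prime and gcd(2, 11) = 1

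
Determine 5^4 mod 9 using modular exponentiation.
4 = 4 (binary 100). Repeated squaring mod 9: 5^1 ≡ 5; 5^2 ≡ 5² = 25 ≡ 7; 5^4 ≡ 7² = 49 ≡ 4. So 5^4 ≡ 4 (mod 9).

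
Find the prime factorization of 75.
3 × 5^2

Divide by primes starting from smallest:
75 ÷ 3 = 25
25 ÷ 5 = 5
5 ÷ 5 = 1

75 = 3 × 5^2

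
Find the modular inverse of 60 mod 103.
60^(-1) ≡ 91 (mod 103). Verification: 60 × 91 = 5460 ≡ 1 (mod 103)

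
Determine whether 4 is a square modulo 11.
By Euler's criterion: 4^{5} ≡ 1 (mod 11). Since this equals 1, 4 is a QR.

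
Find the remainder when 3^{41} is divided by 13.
By Fermat: 3^{12} ≡ 1 (mod 13). 41 = 3×12 + 5. So 3^{41} ≡ 3^{5} ≡ 9 (mod 13)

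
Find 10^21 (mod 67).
Using repeated squaring. 21 = 16 + 4 + 1 (binary 10101). Repeated squaring mod 67: 10^1 ≡ 10; 10^2 ≡ 10² = 100 ≡ 33; 10^4 ≡ 33² = 1089 ≡ 17; 10^8 ≡ 17² = 289 ≡ 21; 10^16 ≡ 21² = 441 ≡ 39. Multiply: 10^21 = 10^16 × 10^4 × 10^1 ≡ 39 × 17 × 10 (mod 67): 39 × 17 = 663 ≡ 60; 60 × 10 = 600 ≡ 64. So 10^21 ≡ 64 (mod 67).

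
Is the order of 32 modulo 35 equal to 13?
No, the actual order is 12, not 13.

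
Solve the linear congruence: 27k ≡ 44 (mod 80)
52

Since gcd(27, 80) = 1 divides 44, a solution exists.
Multiply both sides by the inverse of 27 mod 80:
  27^(-1) mod 80 = 3
  x ≡ 3 × 44 ≡ 132 ≡ 52 (mod 80)
Verification: 27 × 52 = 1404 = 17 × 80 + 44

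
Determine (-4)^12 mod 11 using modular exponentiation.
Using Fermat: (-4)^{10} ≡ 1 (mod 11). 12 ≡ 2 (mod 10). So (-4)^{12} ≡ (-4)^{2} ≡ 5 (mod 11)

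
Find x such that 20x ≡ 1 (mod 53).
20^(-1) ≡ 8 (mod 53). Verification: 20 × 8 = 160 ≡ 1 (mod 53)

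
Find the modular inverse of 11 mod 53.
11^(-1) ≡ 29 (mod 53). Verification: 11 × 29 = 319 ≡ 1 (mod 53)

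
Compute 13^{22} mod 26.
13

Using successive squaring:
Binary expansion of 22: 10110
Powers of 13 mod 26 (each is the square of the previous):
  13^1 ≡ 13 (mod 26)
  13^2 ≡ 13² = 169 ≡ 13 (mod 26)
  13^4 ≡ 13² = 169 ≡ 13 (mod 26)
  13^8 ≡ 13² = 169 ≡ 13 (mod 26)
  13^16 ≡ 13² = 169 ≡ 13 (mod 26)
22 = 16 + 4 + 2, so 13^22 = 13^16 × 13^4 × 13^2 ≡ 13 × 13 × 13 (mod 26)
Multiplying step by step:
  13 × 13 = 169 ≡ 13 (mod 26)
  13 × 13 = 169 ≡ 13 (mod 26)
Result: 13^22 ≡ 13 (mod 26)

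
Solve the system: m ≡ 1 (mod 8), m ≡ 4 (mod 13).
M = 8 × 13 = 104. M₁ = 13, y₁ ≡ 5 (mod 8). M₂ = 8, y₂ ≡ 5 (mod 13). m = 1×13×5 + 4×8×5 ≡ 17 (mod 104)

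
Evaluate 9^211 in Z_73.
Using Fermat: 9^{72} ≡ 1 (mod 73). 211 ≡ 67 (mod 72). So 9^{211} ≡ 9^{67} ≡ 9 (mod 73)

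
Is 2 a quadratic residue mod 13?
By Euler's criterion: 2^{6} ≡ 12 (mod 13). Since this equals -1 (≡ 12), 2 is not a QR.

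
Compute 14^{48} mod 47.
8

Using successive squaring:
Binary expansion of 48: 110000
Powers of 14 mod 47 (each is the square of the previous):
  14^1 ≡ 14 (mod 47)
  14^2 ≡ 14² = 196 ≡ 8 (mod 47)
  14^4 ≡ 8² = 64 ≡ 17 (mod 47)
  14^8 ≡ 17² = 289 ≡ 7 (mod 47)
  14^16 ≡ 7² = 49 ≡ 2 (mod 47)
  14^32 ≡ 2² = 4 ≡ 4 (mod 47)
48 = 32 + 16, so 14^48 = 14^32 × 14^16 ≡ 4 × 2 (mod 47)
Multiplying step by step:
  4 × 2 = 8 ≡ 8 (mod 47)
Result: 14^48 ≡ 8 (mod 47)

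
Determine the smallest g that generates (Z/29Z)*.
2

A primitive root g modulo p has order p-1 = 28
Prime divisors of 28: [2, 7]
g is a primitive root iff g^(28/q) ≢ 1 (mod 29) for each prime divisor q
Testing small values:
  g = 2: 2^14 ≡ 28, 2^4 ≡ 16 (mod 29) → none is 1, primitive root!
The smallest primitive root is 2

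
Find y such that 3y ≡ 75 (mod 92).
25

Since gcd(3, 92) = 1 divides 75, a solution exists.
Multiply both sides by the inverse of 3 mod 92:
  3^(-1) mod 92 = 31
  x ≡ 31 × 75 ≡ 2325 ≡ 25 (mod 92)
Verification: 3 × 25 = 75 = 0 × 92 + 75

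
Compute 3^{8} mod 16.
1

Using successive squaring:
Binary expansion of 8: 1000
Powers of 3 mod 16 (each is the square of the previous):
  3^1 ≡ 3 (mod 16)
  3^2 ≡ 3² = 9 ≡ 9 (mod 16)
  3^4 ≡ 9² = 81 ≡ 1 (mod 16)
  3^8 ≡ 1² = 1 ≡ 1 (mod 16)
8 is a power of 2, so 3^8 is the last square: ≡ 1 (mod 16)
Result: 3^8 ≡ 1 (mod 16)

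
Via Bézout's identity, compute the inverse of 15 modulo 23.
Extended GCD: 15(-3) + 23(2) = 1. So 15^(-1) ≡ 20 ≡ 20 (mod 23). Verify: 15 × 20 = 300 ≡ 1 (mod 23)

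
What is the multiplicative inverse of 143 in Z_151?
143^(-1) ≡ 132 (mod 151). Verification: 143 × 132 = 18876 ≡ 1 (mod 151)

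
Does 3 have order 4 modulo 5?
p - 1 = 4 has prime divisors 2. Check 3^(4/q) mod 5 for each: 3^(4/2) = 3^2 ≡ 4 (mod 5). None of these is 1, so 3 has order 4 = φ(5), so it is a primitive root mod 5.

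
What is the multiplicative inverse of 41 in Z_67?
18

Using Extended Euclidean Algorithm:
gcd(41, 67) = 1
Bezout coefficients: 41 × 18 + 67 × -11 = 1
So 41 × 18 ≡ 1 (mod 67)
The inverse is 18 mod 67 = 18
Verification: 41 × 18 = 738 = 11 × 67 + 1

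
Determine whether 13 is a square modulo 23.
By Euler's criterion: 13^{11} ≡ 1 (mod 23). Since this equals 1, 13 is a QR.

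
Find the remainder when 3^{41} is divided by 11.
By Fermat: 3^{10} ≡ 1 (mod 11). 41 = 4×10 + 1. So 3^{41} ≡ 3^{1} ≡ 3 (mod 11)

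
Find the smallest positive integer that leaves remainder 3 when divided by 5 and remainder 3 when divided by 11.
M = 5 × 11 = 55. M₁ = 11, y₁ ≡ 1 (mod 5). M₂ = 5, y₂ ≡ 9 (mod 11). m = 3×11×1 + 3×5×9 ≡ 3 (mod 55). The smallest positive such number is 3.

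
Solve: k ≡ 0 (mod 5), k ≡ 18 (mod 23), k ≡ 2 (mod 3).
M = 5 × 23 × 3 = 345. M₁ = 69, y₁ ≡ 4 (mod 5). M₂ = 15, y₂ ≡ 20 (mod 23). M₃ = 115, y₃ ≡ 1 (mod 3). k = 0×69×4 + 18×15×20 + 2×115×1 ≡ 110 (mod 345)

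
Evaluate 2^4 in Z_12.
4 = 4 (binary 100). Repeated squaring mod 12: 2^1 ≡ 2; 2^2 ≡ 2² = 4 ≡ 4; 2^4 ≡ 4² = 16 ≡ 4. So 2^4 ≡ 4 (mod 12).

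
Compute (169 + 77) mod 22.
4

(169 + 77) = 246
246 mod 22 = 4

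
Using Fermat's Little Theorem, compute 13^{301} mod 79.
16

By Fermat's Little Theorem, a^(p-1) ≡ 1 (mod p) for prime p and gcd(a, p) = 1
Here p = 79, so 13^78 ≡ 1 (mod 79)
We can reduce the exponent: 301 mod 78 = 67
So 13^301 ≡ 13^67 (mod 79)
Computing: 13^67 mod 79 = 16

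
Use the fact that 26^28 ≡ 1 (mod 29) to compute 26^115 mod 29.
By Fermat: 26^{28} ≡ 1 (mod 29). 115 = 4×28 + 3. So 26^{115} ≡ 26^{3} ≡ 2 (mod 29)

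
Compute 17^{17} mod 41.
6

Using successive squaring:
Binary expansion of 17: 10001
Powers of 17 mod 41 (each is the square of the previous):
  17^1 ≡ 17 (mod 41)
  17^2 ≡ 17² = 289 ≡ 2 (mod 41)
  17^4 ≡ 2² = 4 ≡ 4 (mod 41)
  17^8 ≡ 4² = 16 ≡ 16 (mod 41)
  17^16 ≡ 16² = 256 ≡ 10 (mod 41)
17 = 16 + 1, so 17^17 = 17^16 × 17^1 ≡ 10 × 17 (mod 41)
Multiplying step by step:
  10 × 17 = 170 ≡ 6 (mod 41)
Result: 17^17 ≡ 6 (mod 41)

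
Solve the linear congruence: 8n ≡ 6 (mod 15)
12

Since gcd(8, 15) = 1 divides 6, a solution exists.
Multiply both sides by the inverse of 8 mod 15:
  8^(-1) mod 15 = 2
  x ≡ 2 × 6 ≡ 12 ≡ 12 (mod 15)
Verification: 8 × 12 = 96 = 6 × 15 + 6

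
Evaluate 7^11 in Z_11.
Using Fermat: 7^{10} ≡ 1 (mod 11). 11 ≡ 1 (mod 10). So 7^{11} ≡ 7^{1} ≡ 7 (mod 11)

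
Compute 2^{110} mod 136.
64

Using successive squaring:
Binary expansion of 110: 1101110
Powers of 2 mod 136 (each is the square of the previous):
  2^1 ≡ 2 (mod 136)
  2^2 ≡ 2² = 4 ≡ 4 (mod 136)
  2^4 ≡ 4² = 16 ≡ 16 (mod 136)
  2^8 ≡ 16² = 256 ≡ 120 (mod 136)
  2^16 ≡ 120² = 14400 ≡ 120 (mod 136)
  2^32 ≡ 120² = 14400 ≡ 120 (mod 136)
  2^64 ≡ 120² = 14400 ≡ 120 (mod 136)
110 = 64 + 32 + 8 + 4 + 2, so 2^110 = 2^64 × 2^32 × 2^8 × 2^4 × 2^2 ≡ 120 × 120 × 120 × 16 × 4 (mod 136)
Multiplying step by step:
  120 × 120 = 14400 ≡ 120 (mod 136)
  120 × 120 = 14400 ≡ 120 (mod 136)
  120 × 16 = 1920 ≡ 16 (mod 136)
  16 × 4 = 64 ≡ 64 (mod 136)
Result: 2^110 ≡ 64 (mod 136)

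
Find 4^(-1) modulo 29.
22

Using Extended Euclidean Algorithm:
gcd(4, 29) = 1
Bezout coefficients: 4 × -7 + 29 × 1 = 1
So 4 × -7 ≡ 1 (mod 29)
The inverse is -7 mod 29 = 22
Verification: 4 × 22 = 88 = 3 × 29 + 1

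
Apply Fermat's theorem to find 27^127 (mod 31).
By Fermat: 27^{30} ≡ 1 (mod 31). 127 = 4×30 + 7. So 27^{127} ≡ 27^{7} ≡ 15 (mod 31)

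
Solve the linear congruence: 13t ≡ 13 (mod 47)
1

Since gcd(13, 47) = 1 divides 13, a solution exists.
Multiply both sides by the inverse of 13 mod 47:
  13^(-1) mod 47 = 29
  x ≡ 29 × 13 ≡ 377 ≡ 1 (mod 47)
Verification: 13 × 1 = 13 = 0 × 47 + 13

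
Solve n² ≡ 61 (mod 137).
The square roots of 61 mod 137 are 46 and 91. Verify: 46² = 2116 ≡ 61 (mod 137)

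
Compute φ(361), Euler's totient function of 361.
342

Prime factorization: 361 = 19^2
Using the formula φ(n) = n × Π(1 - 1/p) for each prime factor p:
φ(361) = 361 × (1 - 1/19)
φ(361) = 342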